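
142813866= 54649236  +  88164630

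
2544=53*48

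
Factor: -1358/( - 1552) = 2^( -3)*7^1 = 7/8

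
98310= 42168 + 56142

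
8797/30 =8797/30 = 293.23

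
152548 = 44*3467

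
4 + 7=11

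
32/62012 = 8/15503 = 0.00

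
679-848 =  - 169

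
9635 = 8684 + 951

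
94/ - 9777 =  - 1 + 9683/9777 = -0.01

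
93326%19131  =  16802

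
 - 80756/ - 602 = 134 + 44/301=134.15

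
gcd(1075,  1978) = 43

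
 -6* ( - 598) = 3588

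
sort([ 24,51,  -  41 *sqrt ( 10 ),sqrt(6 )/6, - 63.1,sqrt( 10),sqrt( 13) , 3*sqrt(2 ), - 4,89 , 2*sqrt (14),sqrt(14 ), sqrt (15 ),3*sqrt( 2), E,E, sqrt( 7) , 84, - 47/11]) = [ - 41*sqrt( 10),  -  63.1,-47/11,-4, sqrt( 6) /6, sqrt( 7 ),E, E , sqrt (10 ),  sqrt ( 13 ), sqrt( 14), sqrt(15 ), 3* sqrt(2 ), 3*sqrt( 2 ),  2*sqrt( 14),24,51 , 84, 89]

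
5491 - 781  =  4710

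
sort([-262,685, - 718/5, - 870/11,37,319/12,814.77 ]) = [ - 262 , - 718/5, - 870/11,319/12,37,685,814.77]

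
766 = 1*766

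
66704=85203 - 18499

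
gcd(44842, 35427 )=7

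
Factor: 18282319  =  11^1*1662029^1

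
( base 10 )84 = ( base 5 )314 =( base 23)3f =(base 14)60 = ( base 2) 1010100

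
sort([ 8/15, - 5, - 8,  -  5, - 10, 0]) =[ - 10, - 8,  -  5, - 5, 0, 8/15 ] 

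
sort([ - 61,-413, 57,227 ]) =[ - 413 , - 61, 57, 227 ]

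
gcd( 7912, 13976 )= 8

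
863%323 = 217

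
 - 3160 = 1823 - 4983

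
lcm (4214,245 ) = 21070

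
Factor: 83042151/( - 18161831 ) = -3^1*17^(  -  1 )*1068343^( - 1)*27680717^1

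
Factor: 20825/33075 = 17/27=3^( - 3)  *  17^1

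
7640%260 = 100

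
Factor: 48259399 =367^1 * 131497^1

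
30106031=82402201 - 52296170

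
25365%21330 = 4035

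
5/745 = 1/149 = 0.01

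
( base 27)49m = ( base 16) c6d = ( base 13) 15a9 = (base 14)1233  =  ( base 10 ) 3181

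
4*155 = 620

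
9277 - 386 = 8891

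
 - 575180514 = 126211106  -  701391620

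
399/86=4 + 55/86=4.64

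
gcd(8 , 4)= 4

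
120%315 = 120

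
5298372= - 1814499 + 7112871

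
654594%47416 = 38186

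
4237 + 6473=10710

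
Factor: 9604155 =3^1*5^1*11^1*58207^1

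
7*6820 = 47740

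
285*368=104880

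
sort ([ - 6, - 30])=[ - 30,-6]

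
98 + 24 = 122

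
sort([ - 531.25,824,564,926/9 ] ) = [ - 531.25, 926/9, 564,824 ]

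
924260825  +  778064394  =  1702325219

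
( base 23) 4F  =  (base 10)107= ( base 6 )255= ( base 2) 1101011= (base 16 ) 6B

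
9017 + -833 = 8184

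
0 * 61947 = 0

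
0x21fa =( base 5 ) 234243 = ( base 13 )3c61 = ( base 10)8698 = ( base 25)dmn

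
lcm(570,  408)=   38760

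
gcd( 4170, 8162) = 2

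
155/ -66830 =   -  31/13366 = -0.00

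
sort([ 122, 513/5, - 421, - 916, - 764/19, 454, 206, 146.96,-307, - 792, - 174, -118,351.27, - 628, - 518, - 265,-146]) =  [ - 916, - 792,-628,-518, - 421, - 307, - 265,- 174, - 146 , - 118, - 764/19 , 513/5,122 , 146.96, 206, 351.27,454]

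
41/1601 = 41/1601 =0.03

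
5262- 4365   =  897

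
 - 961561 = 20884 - 982445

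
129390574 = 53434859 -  - 75955715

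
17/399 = 17/399 = 0.04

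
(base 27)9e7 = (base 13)3214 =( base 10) 6946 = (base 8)15442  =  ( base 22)E7G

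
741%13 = 0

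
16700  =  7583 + 9117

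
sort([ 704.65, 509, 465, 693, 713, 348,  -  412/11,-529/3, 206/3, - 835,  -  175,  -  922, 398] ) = [ - 922, - 835,  -  529/3, - 175, - 412/11,206/3, 348, 398, 465,509, 693,704.65, 713 ]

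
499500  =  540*925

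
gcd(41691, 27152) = 1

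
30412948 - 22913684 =7499264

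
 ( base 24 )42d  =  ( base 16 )93d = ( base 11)1860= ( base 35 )1WK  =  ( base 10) 2365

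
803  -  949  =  -146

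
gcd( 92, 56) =4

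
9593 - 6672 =2921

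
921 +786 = 1707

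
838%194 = 62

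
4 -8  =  -4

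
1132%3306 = 1132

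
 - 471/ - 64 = 7+ 23/64= 7.36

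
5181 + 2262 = 7443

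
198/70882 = 99/35441  =  0.00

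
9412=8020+1392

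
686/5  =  686/5 = 137.20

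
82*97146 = 7965972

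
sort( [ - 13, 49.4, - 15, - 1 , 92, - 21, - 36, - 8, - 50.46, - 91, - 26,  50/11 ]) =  [ - 91, - 50.46,-36,- 26, - 21, - 15, - 13, - 8, - 1, 50/11,49.4,  92 ]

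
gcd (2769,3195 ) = 213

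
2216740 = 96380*23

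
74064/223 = 74064/223 = 332.13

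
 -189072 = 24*( - 7878 )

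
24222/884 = 12111/442 = 27.40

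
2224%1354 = 870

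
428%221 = 207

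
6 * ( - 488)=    - 2928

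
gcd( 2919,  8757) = 2919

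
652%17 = 6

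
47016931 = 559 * 84109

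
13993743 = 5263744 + 8729999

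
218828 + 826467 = 1045295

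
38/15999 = 38/15999 =0.00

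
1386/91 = 15 + 3/13 = 15.23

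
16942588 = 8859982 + 8082606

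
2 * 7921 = 15842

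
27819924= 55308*503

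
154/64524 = 77/32262= 0.00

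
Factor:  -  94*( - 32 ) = 3008 = 2^6 * 47^1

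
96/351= 32/117 = 0.27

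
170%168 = 2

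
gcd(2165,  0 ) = 2165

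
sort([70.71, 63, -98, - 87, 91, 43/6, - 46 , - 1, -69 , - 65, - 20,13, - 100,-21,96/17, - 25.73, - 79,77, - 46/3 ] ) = [ - 100, - 98, -87, - 79, - 69, - 65,-46, - 25.73, - 21, - 20,  -  46/3,-1, 96/17, 43/6,13,63,70.71,77, 91 ] 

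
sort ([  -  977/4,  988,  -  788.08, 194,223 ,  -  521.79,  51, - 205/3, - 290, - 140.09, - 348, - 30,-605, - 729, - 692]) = [- 788.08,-729, - 692,-605, - 521.79, - 348, - 290, -977/4, - 140.09, - 205/3,  -  30, 51, 194,223 , 988 ]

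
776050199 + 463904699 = 1239954898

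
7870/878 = 8 + 423/439 = 8.96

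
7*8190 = 57330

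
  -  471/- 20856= 157/6952= 0.02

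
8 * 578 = 4624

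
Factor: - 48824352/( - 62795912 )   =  6103044/7849489 = 2^2*3^2*19^( - 1)*47^1*127^(- 1)*3253^( - 1)*3607^1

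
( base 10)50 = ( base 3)1212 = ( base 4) 302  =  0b110010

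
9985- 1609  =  8376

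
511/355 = 1 + 156/355 = 1.44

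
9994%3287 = 133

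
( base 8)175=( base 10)125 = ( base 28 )4D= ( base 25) 50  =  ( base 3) 11122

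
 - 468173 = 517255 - 985428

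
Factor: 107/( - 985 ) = -5^( - 1 )*107^1*197^( - 1)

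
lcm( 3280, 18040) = 36080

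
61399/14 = 61399/14 = 4385.64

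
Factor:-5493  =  -3^1*1831^1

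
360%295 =65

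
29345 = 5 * 5869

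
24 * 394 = 9456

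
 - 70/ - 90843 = 70/90843=0.00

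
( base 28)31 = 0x55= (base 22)3J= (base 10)85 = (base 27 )34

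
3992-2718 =1274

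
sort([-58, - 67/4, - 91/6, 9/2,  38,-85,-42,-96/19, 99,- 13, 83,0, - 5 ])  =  [- 85,  -  58, - 42, - 67/4,- 91/6,- 13,-96/19, - 5,0, 9/2, 38, 83, 99 ]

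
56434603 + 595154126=651588729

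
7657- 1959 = 5698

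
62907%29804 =3299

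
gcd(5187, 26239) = 19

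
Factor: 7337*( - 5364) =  - 39355668 = - 2^2*3^2*11^1 * 23^1 * 29^1*149^1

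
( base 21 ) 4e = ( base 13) 77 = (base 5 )343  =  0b1100010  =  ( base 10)98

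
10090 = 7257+2833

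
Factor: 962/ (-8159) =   -  2^1*13^1* 37^1*41^(-1 )*199^( - 1) 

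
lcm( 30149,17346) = 1266258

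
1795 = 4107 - 2312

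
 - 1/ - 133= 1/133  =  0.01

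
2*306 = 612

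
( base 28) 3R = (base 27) 43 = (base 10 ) 111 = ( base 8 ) 157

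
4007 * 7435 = 29792045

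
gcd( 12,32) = 4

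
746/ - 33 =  - 23 + 13/33 = -22.61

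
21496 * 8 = 171968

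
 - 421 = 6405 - 6826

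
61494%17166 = 9996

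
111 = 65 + 46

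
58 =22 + 36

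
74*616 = 45584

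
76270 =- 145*(- 526) 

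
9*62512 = 562608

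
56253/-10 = -56253/10 = -  5625.30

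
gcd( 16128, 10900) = 4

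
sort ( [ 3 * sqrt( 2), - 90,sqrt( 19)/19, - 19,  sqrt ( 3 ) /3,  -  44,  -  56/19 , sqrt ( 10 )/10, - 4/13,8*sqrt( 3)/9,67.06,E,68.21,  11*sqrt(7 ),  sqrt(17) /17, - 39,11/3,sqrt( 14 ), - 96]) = [ - 96, - 90, - 44, - 39, - 19, -56/19, - 4/13, sqrt (19 ) /19, sqrt(17 )/17 , sqrt( 10 )/10,sqrt (3 )/3, 8*sqrt(3)/9, E, 11/3,  sqrt( 14 ),3*sqrt( 2), 11*sqrt( 7),67.06,68.21] 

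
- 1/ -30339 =1/30339 = 0.00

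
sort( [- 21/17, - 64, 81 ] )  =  [ - 64, - 21/17, 81]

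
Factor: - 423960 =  - 2^3 *3^1*5^1*3533^1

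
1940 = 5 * 388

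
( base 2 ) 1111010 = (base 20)62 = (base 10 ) 122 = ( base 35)3H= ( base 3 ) 11112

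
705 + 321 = 1026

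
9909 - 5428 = 4481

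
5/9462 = 5/9462 = 0.00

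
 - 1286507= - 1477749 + 191242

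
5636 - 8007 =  - 2371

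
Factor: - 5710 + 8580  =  2870=2^1*5^1 * 7^1 *41^1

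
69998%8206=4350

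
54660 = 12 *4555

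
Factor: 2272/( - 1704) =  - 4/3=-  2^2  *3^ ( - 1 )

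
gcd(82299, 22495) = 1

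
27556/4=6889 = 6889.00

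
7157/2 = 3578  +  1/2 = 3578.50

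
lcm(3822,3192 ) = 290472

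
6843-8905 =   -  2062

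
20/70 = 2/7 = 0.29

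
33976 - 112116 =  - 78140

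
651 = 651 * 1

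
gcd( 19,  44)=1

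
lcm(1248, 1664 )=4992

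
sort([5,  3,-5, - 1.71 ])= [ - 5, -1.71,3, 5 ]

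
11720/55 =213+1/11 = 213.09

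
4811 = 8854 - 4043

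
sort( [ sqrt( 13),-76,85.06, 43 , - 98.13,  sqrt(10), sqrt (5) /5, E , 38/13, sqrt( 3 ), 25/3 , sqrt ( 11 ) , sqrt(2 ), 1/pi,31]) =[ - 98.13,-76, 1/pi,sqrt( 5 ) /5,sqrt( 2 ),  sqrt( 3 ), E, 38/13,  sqrt( 10),sqrt( 11), sqrt( 13),25/3,31,43, 85.06]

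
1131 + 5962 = 7093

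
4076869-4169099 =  -92230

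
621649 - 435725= 185924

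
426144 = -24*(  -  17756) 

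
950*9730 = 9243500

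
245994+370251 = 616245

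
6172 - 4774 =1398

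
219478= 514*427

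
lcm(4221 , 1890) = 126630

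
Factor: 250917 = 3^1*  83639^1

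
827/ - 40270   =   - 1 + 39443/40270 =-0.02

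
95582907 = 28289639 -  - 67293268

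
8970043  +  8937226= 17907269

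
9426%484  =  230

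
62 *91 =5642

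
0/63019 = 0 = 0.00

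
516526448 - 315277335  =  201249113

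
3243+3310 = 6553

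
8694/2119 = 4+ 218/2119 = 4.10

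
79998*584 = 46718832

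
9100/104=175/2 = 87.50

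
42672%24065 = 18607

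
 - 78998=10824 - 89822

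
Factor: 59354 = 2^1*59^1* 503^1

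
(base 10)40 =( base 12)34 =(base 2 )101000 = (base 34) 16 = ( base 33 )17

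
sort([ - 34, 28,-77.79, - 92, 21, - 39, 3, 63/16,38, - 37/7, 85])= [ - 92 , - 77.79, - 39, -34,-37/7,3,  63/16, 21,  28,38,  85]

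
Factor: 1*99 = 99 = 3^2*11^1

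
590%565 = 25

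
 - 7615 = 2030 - 9645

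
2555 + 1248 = 3803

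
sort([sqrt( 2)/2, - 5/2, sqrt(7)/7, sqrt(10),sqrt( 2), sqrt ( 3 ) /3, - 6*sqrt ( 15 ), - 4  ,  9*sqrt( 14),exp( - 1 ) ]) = [ - 6* sqrt(15), - 4, - 5/2 , exp( - 1), sqrt(7 )/7,sqrt(3)/3,sqrt(2 )/2, sqrt(2), sqrt(10), 9*sqrt( 14) ]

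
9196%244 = 168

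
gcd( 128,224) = 32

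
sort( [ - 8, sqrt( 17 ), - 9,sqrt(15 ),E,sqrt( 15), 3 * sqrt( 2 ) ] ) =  [ - 9, - 8,E, sqrt( 15),sqrt( 15),sqrt( 17),3*sqrt(2 ) ] 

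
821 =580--241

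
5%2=1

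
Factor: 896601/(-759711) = -298867/253237 = - 53^1*73^( - 1) * 3469^( - 1) *5639^1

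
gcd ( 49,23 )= 1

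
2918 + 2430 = 5348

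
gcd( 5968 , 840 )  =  8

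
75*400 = 30000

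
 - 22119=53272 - 75391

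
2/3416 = 1/1708 = 0.00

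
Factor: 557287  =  31^1*17977^1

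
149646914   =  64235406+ 85411508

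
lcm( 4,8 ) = 8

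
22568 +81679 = 104247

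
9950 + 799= 10749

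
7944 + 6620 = 14564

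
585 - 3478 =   -  2893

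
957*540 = 516780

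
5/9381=5/9381 = 0.00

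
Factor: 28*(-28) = -784 = - 2^4*7^2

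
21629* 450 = 9733050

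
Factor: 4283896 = 2^3*535487^1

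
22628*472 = 10680416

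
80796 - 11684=69112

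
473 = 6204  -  5731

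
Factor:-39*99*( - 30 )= 2^1*3^4 * 5^1*11^1*13^1 = 115830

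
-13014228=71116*( - 183 ) 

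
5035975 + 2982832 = 8018807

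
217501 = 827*263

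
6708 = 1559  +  5149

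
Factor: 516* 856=2^5*3^1*43^1 * 107^1 = 441696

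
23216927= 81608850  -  58391923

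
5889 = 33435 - 27546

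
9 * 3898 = 35082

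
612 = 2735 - 2123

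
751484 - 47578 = 703906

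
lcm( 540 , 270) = 540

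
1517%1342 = 175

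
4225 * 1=4225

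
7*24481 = 171367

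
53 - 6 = 47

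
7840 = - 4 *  ( - 1960)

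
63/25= 63/25 = 2.52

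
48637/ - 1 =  - 48637/1 = - 48637.00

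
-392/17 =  - 392/17 = - 23.06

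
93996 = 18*5222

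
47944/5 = 9588 + 4/5 = 9588.80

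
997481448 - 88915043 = 908566405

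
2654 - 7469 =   -  4815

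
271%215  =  56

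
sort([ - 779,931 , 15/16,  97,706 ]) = [ - 779, 15/16 , 97,706,931]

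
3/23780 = 3/23780  =  0.00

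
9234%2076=930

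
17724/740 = 4431/185 =23.95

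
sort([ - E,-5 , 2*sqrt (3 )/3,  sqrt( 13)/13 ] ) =[ - 5,  -  E,  sqrt( 13) /13, 2*sqrt(3) /3 ]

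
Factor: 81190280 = 2^3 * 5^1*191^1* 10627^1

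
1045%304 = 133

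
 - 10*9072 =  - 90720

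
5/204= 5/204 =0.02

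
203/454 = 203/454 =0.45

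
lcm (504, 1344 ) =4032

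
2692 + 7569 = 10261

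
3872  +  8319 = 12191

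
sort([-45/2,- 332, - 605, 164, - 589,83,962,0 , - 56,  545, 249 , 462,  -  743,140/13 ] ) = [-743, -605, -589, - 332, - 56, -45/2,0,140/13, 83, 164,249, 462,545,962]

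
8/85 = 8/85= 0.09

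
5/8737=5/8737 = 0.00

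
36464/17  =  2144+16/17 = 2144.94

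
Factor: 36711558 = 2^1*3^2*13^1*156887^1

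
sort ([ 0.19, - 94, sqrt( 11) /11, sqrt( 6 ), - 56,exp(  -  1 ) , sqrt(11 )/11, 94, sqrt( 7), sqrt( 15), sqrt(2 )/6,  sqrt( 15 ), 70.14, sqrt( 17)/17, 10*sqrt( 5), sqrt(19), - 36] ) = [ - 94, - 56,  -  36, 0.19, sqrt(2) /6,sqrt( 17 )/17,sqrt( 11 )/11, sqrt( 11)/11, exp( - 1), sqrt( 6 ) , sqrt( 7 ),sqrt(15), sqrt(15), sqrt(19), 10*sqrt(5), 70.14 , 94]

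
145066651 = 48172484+96894167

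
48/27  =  16/9 = 1.78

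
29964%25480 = 4484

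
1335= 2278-943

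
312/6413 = 312/6413 = 0.05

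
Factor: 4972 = 2^2*11^1*113^1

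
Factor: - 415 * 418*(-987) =2^1*3^1*5^1*7^1*11^1*19^1*47^1*83^1 = 171214890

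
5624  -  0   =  5624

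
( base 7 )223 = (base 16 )73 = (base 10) 115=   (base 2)1110011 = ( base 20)5F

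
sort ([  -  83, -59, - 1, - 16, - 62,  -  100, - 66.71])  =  [ - 100, - 83, -66.71, - 62, - 59, - 16, - 1]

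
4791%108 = 39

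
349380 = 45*7764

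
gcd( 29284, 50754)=2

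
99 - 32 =67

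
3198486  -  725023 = 2473463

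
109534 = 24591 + 84943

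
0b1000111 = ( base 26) 2J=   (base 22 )35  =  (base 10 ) 71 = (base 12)5b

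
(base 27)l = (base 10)21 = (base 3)210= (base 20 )11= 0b10101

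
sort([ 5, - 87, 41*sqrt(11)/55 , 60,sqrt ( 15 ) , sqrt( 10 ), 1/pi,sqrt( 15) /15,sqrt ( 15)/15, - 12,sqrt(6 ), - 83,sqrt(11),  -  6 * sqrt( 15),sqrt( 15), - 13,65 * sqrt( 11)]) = [ - 87,-83, - 6 * sqrt( 15), - 13, - 12, sqrt( 15)/15,sqrt(15 ) /15, 1/pi,  sqrt( 6), 41*sqrt( 11) /55,sqrt( 10), sqrt( 11),sqrt(15), sqrt (15), 5,60, 65*sqrt( 11)]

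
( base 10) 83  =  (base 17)4F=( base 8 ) 123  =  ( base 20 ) 43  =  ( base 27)32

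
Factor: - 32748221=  -11^1*29^1*251^1*409^1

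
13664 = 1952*7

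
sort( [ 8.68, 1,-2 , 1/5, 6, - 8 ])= [-8, - 2, 1/5,1,  6,8.68]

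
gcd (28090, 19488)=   2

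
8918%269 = 41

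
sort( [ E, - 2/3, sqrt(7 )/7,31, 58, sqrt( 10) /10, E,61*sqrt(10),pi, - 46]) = [-46, - 2/3, sqrt( 10 )/10, sqrt(7 ) /7,  E, E, pi,31, 58,  61*sqrt(10 )] 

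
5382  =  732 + 4650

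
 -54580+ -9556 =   -  64136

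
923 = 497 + 426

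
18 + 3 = 21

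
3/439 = 3/439  =  0.01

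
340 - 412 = - 72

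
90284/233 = 90284/233 = 387.48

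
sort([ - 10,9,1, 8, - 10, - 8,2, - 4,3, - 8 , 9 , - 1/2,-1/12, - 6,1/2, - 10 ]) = [ - 10, - 10, - 10,-8, - 8, - 6, - 4, - 1/2,-1/12,1/2,1,2, 3,8,9, 9]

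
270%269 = 1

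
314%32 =26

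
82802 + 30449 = 113251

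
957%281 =114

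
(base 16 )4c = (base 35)26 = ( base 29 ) 2i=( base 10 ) 76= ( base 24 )34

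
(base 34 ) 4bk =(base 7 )20426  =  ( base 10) 5018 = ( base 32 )4sq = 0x139a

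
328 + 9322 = 9650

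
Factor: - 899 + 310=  - 19^1*31^1 = -589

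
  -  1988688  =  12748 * ( - 156 ) 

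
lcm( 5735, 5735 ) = 5735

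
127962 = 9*14218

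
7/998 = 7/998 = 0.01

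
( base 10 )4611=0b1001000000011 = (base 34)3XL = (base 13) 2139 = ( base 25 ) 79B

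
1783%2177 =1783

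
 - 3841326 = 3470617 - 7311943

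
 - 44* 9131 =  - 401764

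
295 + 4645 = 4940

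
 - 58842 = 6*( - 9807)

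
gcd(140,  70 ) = 70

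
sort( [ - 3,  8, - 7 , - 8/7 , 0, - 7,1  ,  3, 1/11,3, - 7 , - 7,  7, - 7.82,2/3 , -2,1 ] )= [ - 7.82 , - 7, - 7, - 7, - 7, - 3,-2 , - 8/7  ,  0,1/11,2/3,1 , 1,3, 3 , 7,8] 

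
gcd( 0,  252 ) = 252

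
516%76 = 60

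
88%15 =13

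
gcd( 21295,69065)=5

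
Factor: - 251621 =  - 251621^1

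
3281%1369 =543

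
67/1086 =67/1086 = 0.06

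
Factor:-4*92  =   - 368 = - 2^4*23^1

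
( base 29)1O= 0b110101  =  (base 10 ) 53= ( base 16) 35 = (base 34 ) 1j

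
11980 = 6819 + 5161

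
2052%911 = 230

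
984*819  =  805896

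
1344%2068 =1344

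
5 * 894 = 4470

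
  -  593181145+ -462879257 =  - 1056060402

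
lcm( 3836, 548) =3836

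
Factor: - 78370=-2^1*5^1  *  17^1*461^1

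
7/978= 7/978 =0.01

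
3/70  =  3/70= 0.04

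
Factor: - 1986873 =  - 3^1*7^1*94613^1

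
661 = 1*661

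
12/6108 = 1/509=   0.00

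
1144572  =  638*1794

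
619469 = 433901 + 185568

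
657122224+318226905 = 975349129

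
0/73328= 0 = 0.00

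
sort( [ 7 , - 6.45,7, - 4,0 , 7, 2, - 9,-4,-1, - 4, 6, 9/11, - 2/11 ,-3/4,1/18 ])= [ - 9, - 6.45, - 4 , - 4, - 4, - 1, - 3/4,- 2/11 , 0,1/18, 9/11, 2,  6,7, 7, 7] 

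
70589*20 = 1411780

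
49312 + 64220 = 113532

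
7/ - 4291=-1/613=- 0.00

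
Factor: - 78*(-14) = 2^2 * 3^1*7^1*13^1=1092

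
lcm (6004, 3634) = 138092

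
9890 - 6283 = 3607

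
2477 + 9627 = 12104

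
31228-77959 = -46731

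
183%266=183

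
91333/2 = 91333/2 = 45666.50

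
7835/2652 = 7835/2652 = 2.95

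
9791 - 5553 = 4238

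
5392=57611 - 52219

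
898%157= 113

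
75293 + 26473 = 101766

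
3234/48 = 67 + 3/8 =67.38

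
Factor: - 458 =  - 2^1*229^1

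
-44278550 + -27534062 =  - 71812612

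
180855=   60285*3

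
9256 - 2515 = 6741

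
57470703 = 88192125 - 30721422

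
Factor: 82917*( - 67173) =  - 5569783641 = - 3^4*37^1*83^1*22391^1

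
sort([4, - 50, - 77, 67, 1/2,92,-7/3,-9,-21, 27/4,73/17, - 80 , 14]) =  [-80,-77,- 50,-21,  -  9, - 7/3, 1/2 , 4 , 73/17, 27/4, 14, 67, 92 ]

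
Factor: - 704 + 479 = - 225 = -  3^2*5^2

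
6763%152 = 75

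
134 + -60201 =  - 60067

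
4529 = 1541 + 2988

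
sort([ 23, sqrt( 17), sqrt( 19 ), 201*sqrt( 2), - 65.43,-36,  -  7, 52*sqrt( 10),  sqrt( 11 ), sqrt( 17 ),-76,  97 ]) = [-76,-65.43, - 36, - 7, sqrt(11 ), sqrt(17), sqrt( 17 ), sqrt( 19) , 23,  97 , 52*sqrt( 10 ), 201*sqrt( 2 ) ] 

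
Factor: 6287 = 6287^1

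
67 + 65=132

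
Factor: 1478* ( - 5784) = -2^4 * 3^1 * 241^1 *739^1= - 8548752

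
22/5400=11/2700=0.00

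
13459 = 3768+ 9691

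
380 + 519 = 899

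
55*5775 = 317625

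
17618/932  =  8809/466 = 18.90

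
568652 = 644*883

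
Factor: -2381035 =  - 5^1 * 199^1* 2393^1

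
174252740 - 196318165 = -22065425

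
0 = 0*7320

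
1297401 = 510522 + 786879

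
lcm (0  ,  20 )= 0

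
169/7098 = 1/42 =0.02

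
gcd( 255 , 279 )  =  3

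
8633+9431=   18064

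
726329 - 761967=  -35638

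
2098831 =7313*287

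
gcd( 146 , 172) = 2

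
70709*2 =141418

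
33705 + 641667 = 675372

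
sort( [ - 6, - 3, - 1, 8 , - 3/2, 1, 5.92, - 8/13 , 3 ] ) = [ - 6 , - 3, -3/2,-1, - 8/13 , 1 , 3,5.92,8 ] 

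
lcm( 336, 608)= 12768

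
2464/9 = 273+ 7/9 =273.78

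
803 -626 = 177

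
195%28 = 27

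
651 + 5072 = 5723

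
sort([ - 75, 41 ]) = [ - 75, 41] 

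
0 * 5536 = 0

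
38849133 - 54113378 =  - 15264245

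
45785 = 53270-7485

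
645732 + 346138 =991870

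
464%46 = 4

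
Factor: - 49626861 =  - 3^1  *131^1*197^1*641^1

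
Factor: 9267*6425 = 3^1*5^2*257^1*3089^1 = 59540475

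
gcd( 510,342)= 6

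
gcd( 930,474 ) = 6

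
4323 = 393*11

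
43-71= - 28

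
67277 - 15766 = 51511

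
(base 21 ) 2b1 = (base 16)45A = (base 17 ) 3e9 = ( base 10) 1114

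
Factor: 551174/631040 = 559/640 = 2^( - 7)*5^( - 1 )*13^1*43^1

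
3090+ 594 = 3684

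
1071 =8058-6987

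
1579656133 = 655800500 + 923855633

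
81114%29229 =22656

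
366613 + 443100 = 809713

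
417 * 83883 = 34979211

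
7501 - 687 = 6814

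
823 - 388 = 435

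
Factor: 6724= 2^2*41^2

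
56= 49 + 7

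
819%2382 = 819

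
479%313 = 166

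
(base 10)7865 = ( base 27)AL8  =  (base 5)222430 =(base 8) 17271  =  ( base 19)12ei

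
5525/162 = 5525/162 = 34.10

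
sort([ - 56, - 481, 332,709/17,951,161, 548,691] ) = [ - 481, - 56, 709/17,161,332, 548 , 691,951 ]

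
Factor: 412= 2^2*103^1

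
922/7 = 131+ 5/7 = 131.71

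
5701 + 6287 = 11988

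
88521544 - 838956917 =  - 750435373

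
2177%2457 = 2177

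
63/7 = 9 = 9.00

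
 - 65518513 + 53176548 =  - 12341965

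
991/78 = 12 +55/78 = 12.71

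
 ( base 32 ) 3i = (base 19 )60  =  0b1110010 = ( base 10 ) 114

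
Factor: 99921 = 3^1 * 19^1*1753^1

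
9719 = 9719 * 1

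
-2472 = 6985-9457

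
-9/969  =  -1  +  320/323 = -  0.01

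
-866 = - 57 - 809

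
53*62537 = 3314461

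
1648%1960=1648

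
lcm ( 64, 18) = 576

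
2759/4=2759/4= 689.75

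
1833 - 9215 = - 7382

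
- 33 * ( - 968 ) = 31944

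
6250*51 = 318750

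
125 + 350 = 475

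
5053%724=709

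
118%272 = 118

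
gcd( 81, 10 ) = 1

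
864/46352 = 54/2897 = 0.02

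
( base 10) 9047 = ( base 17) 1E53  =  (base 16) 2357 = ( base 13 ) 416C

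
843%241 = 120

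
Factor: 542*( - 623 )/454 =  - 168833/227 = - 7^1*89^1 * 227^ ( - 1 )*271^1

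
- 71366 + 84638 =13272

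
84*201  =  16884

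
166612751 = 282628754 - 116016003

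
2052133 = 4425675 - 2373542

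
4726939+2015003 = 6741942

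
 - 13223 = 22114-35337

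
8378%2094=2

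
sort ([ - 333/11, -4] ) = [ - 333/11, -4 ] 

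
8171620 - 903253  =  7268367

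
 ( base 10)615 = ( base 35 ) hk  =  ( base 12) 433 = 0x267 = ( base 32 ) J7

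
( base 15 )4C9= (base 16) 441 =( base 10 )1089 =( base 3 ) 1111100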